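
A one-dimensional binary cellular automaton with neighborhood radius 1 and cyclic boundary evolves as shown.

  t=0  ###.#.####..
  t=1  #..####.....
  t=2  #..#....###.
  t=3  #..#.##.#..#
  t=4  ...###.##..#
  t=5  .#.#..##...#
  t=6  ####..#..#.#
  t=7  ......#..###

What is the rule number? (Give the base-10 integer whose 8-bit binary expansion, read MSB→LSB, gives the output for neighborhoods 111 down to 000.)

45

  nb ###: next=.  (t=0,i=1, bit7=0)
  nb ##.: next=.  (t=0,i=2, bit6=0)
  nb #.#: next=#  (t=0,i=3, bit5=1)
  nb #..: next=.  (t=0,i=10, bit4=0)
  nb .##: next=#  (t=0,i=0, bit3=1)
  nb .#.: next=#  (t=0,i=4, bit2=1)
  nb ..#: next=.  (t=0,i=11, bit1=0)
  nb ...: next=#  (t=1,i=8, bit0=1)
  bits 00101101 = 45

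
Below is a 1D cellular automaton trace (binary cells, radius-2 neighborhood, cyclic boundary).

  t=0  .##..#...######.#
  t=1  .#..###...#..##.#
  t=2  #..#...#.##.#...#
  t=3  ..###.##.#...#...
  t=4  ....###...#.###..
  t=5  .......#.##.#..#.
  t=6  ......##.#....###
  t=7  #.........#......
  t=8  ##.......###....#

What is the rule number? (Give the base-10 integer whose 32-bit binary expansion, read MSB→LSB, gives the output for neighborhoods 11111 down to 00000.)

1777108276

  #####|.  b31=0 t=0,i=11
  ####.|#  b30=1 t=0,i=13
  ###.#|#  b29=1 t=0,i=14
  ###..|.  b28=0 t=1,i=6
  ##.##|#  b27=1 t=3,i=5
  ##.#.|.  b26=0 t=0,i=15
  ##..#|.  b25=0 t=0,i=3
  ##...|#  b24=1 t=1,i=7
  #.###|#  b23=1 t=4,i=12
  #.##.|#  b22=1 t=0,i=1
  #.#.#|#  b21=1 t=0,i=16
  #.#..|.  b20=0 t=1,i=1
  #..##|#  b19=1 t=1,i=3
  #..#.|#  b18=1 t=0,i=4
  #...#|.  b17=0 t=0,i=7
  #....|.  b16=0 t=3,i=15
  .####|#  b15=1 t=0,i=10
  .###.|.  b14=0 t=1,i=5
  .##.#|.  b13=0 t=1,i=14
  .##..|.  b12=0 t=0,i=2
  .#.##|.  b11=0 t=0,i=0
  .#.#.|#  b10=1 t=1,i=0
  .#..#|.  b9=0 t=1,i=2
  .#...|#  b8=1 t=0,i=6
  ..###|.  b7=0 t=0,i=9
  ..##.|.  b6=0 t=1,i=13
  ..#.#|#  b5=1 t=2,i=7
  ..#..|#  b4=1 t=0,i=5
  ...##|.  b3=0 t=0,i=8
  ...#.|#  b2=1 t=1,i=9
  ....#|.  b1=0 t=3,i=0
  .....|.  b0=0 t=3,i=16
  bits 01101001111011001000010100110100 = 1777108276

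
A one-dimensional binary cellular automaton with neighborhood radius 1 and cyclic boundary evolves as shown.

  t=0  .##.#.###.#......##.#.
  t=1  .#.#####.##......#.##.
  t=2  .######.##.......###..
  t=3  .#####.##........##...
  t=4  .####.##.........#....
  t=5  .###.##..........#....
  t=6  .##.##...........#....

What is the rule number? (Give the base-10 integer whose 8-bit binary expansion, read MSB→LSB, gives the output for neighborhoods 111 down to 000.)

  ###|#  b7=1 t=0,i=7
  ##.|.  b6=0 t=0,i=2
  #.#|#  b5=1 t=0,i=3
  #..|.  b4=0 t=0,i=11
  .##|#  b3=1 t=0,i=1
  .#.|#  b2=1 t=0,i=4
  ..#|.  b1=0 t=0,i=0
  ...|.  b0=0 t=0,i=12
  bits 10101100 = 172

172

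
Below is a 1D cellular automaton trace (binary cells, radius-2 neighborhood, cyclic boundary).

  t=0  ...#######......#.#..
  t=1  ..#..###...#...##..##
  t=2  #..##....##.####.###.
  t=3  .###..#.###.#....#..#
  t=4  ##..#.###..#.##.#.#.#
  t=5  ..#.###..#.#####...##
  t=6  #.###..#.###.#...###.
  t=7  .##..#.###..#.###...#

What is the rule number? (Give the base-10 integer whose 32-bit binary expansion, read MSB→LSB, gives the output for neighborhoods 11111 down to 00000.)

  ##### -> #   bit 31 = 1  t=0,i=5
  ####. -> .   bit 30 = 0  t=0,i=8
  ###.# -> .   bit 29 = 0  t=2,i=15
  ###.. -> .   bit 28 = 0  t=0,i=9
  ##.## -> .   bit 27 = 0  t=2,i=11
  ##.#. -> #   bit 26 = 1  t=2,i=20
  ##..# -> #   bit 25 = 1  t=1,i=0
  ##... -> .   bit 24 = 0  t=0,i=10
  #.### -> #   bit 23 = 1  t=2,i=12
  #.##. -> #   bit 22 = 1  t=4,i=13
  #.#.# -> .   bit 21 = 0  t=4,i=16
  #.#.. -> .   bit 20 = 0  t=0,i=18
  #..## -> #   bit 19 = 1  t=1,i=4
  #..#. -> .   bit 18 = 0  t=1,i=1
  #...# -> #   bit 17 = 1  t=1,i=9
  #.... -> #   bit 16 = 1  t=0,i=11
  .#### -> .   bit 15 = 0  t=0,i=4
  .###. -> .   bit 14 = 0  t=1,i=6
  .##.# -> #   bit 13 = 1  t=2,i=10
  .##.. -> .   bit 12 = 0  t=1,i=16
  .#.## -> #   bit 11 = 1  t=3,i=0
  .#.#. -> .   bit 10 = 0  t=0,i=17
  .#..# -> #   bit 9 = 1  t=1,i=3
  .#... -> #   bit 8 = 1  t=0,i=19
  ..### -> .   bit 7 = 0  t=0,i=3
  ..##. -> #   bit 6 = 1  t=1,i=15
  ..#.# -> #   bit 5 = 1  t=0,i=16
  ..#.. -> .   bit 4 = 0  t=1,i=2
  ...## -> #   bit 3 = 1  t=0,i=2
  ...#. -> #   bit 2 = 1  t=0,i=15
  ....# -> .   bit 1 = 0  t=0,i=1
  ..... -> .   bit 0 = 0  t=0,i=0
  bits 10000110110010110010101101101100 = 2261461868

2261461868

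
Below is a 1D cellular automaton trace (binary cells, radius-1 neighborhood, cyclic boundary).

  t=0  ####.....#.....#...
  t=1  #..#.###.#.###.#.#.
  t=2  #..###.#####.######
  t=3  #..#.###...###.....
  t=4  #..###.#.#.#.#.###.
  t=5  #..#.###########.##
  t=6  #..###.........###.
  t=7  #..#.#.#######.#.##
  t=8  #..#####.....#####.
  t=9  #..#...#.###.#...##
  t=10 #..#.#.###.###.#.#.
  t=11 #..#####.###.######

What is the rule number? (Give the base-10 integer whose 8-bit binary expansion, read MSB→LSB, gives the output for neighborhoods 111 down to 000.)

109

  [7] ### => .  t=0,i=1
  [6] ##. => #  t=0,i=3
  [5] #.# => #  t=1,i=4
  [4] #.. => .  t=0,i=4
  [3] .## => #  t=0,i=0
  [2] .#. => #  t=0,i=9
  [1] ..# => .  t=0,i=8
  [0] ... => #  t=0,i=5
  bits 01101101 = 109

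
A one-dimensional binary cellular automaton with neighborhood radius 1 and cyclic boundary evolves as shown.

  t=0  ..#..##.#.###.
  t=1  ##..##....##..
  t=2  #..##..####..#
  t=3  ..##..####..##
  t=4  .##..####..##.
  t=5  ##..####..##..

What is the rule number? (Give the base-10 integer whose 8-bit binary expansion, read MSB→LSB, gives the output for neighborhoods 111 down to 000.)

  ### -> #   bit 7 = 1  t=0,i=11
  ##. -> .   bit 6 = 0  t=0,i=6
  #.# -> .   bit 5 = 0  t=0,i=7
  #.. -> .   bit 4 = 0  t=0,i=3
  .## -> #   bit 3 = 1  t=0,i=5
  .#. -> .   bit 2 = 0  t=0,i=2
  ..# -> #   bit 1 = 1  t=0,i=1
  ... -> #   bit 0 = 1  t=0,i=0
  bits 10001011 = 139

139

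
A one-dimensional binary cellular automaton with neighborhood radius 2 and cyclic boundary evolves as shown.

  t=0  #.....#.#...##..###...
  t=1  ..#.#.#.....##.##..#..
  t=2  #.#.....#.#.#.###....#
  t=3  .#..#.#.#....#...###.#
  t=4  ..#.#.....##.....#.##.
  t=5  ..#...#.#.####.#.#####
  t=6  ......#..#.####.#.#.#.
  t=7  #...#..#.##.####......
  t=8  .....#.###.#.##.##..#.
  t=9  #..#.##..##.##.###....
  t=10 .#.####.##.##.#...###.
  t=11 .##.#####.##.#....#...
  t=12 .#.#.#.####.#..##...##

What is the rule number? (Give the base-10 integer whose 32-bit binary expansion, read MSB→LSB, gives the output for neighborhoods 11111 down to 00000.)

  #####|.  b31=0 t=5,i=19
  ####.|#  b30=1 t=5,i=12
  ###.#|#  b29=1 t=3,i=19
  ###..|.  b28=0 t=0,i=18
  ##.##|#  b27=1 t=1,i=14
  ##.#.|#  b26=1 t=2,i=1
  ##..#|.  b25=0 t=0,i=14
  ##...|#  b24=1 t=0,i=19
  #.###|.  b23=0 t=2,i=14
  #.##.|#  b22=1 t=1,i=15
  #.#.#|.  b21=0 t=1,i=4
  #.#..|.  b20=0 t=0,i=8
  #..##|#  b19=1 t=0,i=15
  #..#.|.  b18=0 t=1,i=18
  #...#|.  b17=0 t=0,i=10
  #....|#  b16=1 t=0,i=2
  .####|#  b15=1 t=5,i=11
  .###.|.  b14=0 t=0,i=17
  .##.#|.  b13=0 t=1,i=13
  .##..|#  b12=1 t=0,i=13
  .#.##|#  b11=1 t=2,i=13
  .#.#.|.  b10=0 t=0,i=7
  .#..#|#  b9=1 t=3,i=2
  .#...|.  b8=0 t=0,i=1
  ..###|#  b7=1 t=0,i=16
  ..##.|#  b6=1 t=0,i=12
  ..#.#|#  b5=1 t=0,i=6
  ..#..|.  b4=0 t=0,i=0
  ...##|.  b3=0 t=0,i=11
  ...#.|.  b2=0 t=0,i=5
  ....#|#  b1=1 t=0,i=4
  .....|.  b0=0 t=0,i=3
  bits 01101101010010011001101011100010 = 1833540322

1833540322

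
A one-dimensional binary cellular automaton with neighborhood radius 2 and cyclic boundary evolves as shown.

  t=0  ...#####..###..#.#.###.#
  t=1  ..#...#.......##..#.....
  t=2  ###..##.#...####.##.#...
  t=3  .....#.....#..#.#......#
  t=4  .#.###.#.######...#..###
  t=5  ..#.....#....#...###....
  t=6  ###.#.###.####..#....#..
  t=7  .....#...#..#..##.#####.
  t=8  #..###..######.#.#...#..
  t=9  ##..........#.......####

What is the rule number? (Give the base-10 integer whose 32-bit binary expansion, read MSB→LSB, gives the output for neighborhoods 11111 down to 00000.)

1208294014

  nb #####: next=.  (t=0,i=5, bit31=0)
  nb ####.: next=#  (t=0,i=6, bit30=1)
  nb ###.#: next=.  (t=0,i=21, bit29=0)
  nb ###..: next=.  (t=0,i=7, bit28=0)
  nb ##.##: next=#  (t=2,i=16, bit27=1)
  nb ##.#.: next=.  (t=0,i=22, bit26=0)
  nb ##..#: next=.  (t=0,i=8, bit25=0)
  nb ##...: next=.  (t=4,i=15, bit24=0)
  nb #.###: next=.  (t=0,i=19, bit23=0)
  nb #.##.: next=.  (t=2,i=17, bit22=0)
  nb #.#.#: next=.  (t=0,i=17, bit21=0)
  nb #.#..: next=.  (t=0,i=23, bit20=0)
  nb #..##: next=.  (t=0,i=9, bit19=0)
  nb #..#.: next=#  (t=0,i=14, bit18=1)
  nb #...#: next=.  (t=0,i=1, bit17=0)
  nb #....: next=#  (t=1,i=8, bit16=1)
  nb .####: next=.  (t=0,i=4, bit15=0)
  nb .###.: next=.  (t=0,i=11, bit14=0)
  nb .##.#: next=.  (t=2,i=6, bit13=0)
  nb .##..: next=#  (t=1,i=15, bit12=1)
  nb .#.##: next=#  (t=0,i=18, bit11=1)
  nb .#.#.: next=.  (t=0,i=16, bit10=0)
  nb .#..#: next=#  (t=3,i=12, bit9=1)
  nb .#...: next=.  (t=0,i=0, bit8=0)
  nb ..###: next=.  (t=0,i=3, bit7=0)
  nb ..##.: next=#  (t=1,i=14, bit6=1)
  nb ..#.#: next=#  (t=0,i=15, bit5=1)
  nb ..#..: next=#  (t=1,i=2, bit4=1)
  nb ...##: next=#  (t=0,i=2, bit3=1)
  nb ...#.: next=#  (t=1,i=1, bit2=1)
  nb ....#: next=#  (t=1,i=0, bit1=1)
  nb .....: next=.  (t=1,i=9, bit0=0)
  bits 01001000000001010001101001111110 = 1208294014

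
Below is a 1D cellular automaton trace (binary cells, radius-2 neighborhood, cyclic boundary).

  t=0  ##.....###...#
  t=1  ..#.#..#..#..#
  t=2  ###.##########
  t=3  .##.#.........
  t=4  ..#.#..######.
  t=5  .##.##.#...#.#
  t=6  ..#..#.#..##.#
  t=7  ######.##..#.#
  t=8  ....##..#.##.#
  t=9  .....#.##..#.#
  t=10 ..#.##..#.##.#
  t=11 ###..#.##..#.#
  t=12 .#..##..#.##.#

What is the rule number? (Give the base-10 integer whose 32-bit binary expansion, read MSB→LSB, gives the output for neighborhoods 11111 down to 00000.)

  nb #####: next=.  (t=2,i=0, bit31=0)
  nb ####.: next=#  (t=2,i=1, bit30=1)
  nb ###.#: next=#  (t=2,i=2, bit29=1)
  nb ###..: next=.  (t=0,i=1, bit28=0)
  nb ##.##: next=.  (t=2,i=3, bit27=0)
  nb ##.#.: next=.  (t=3,i=3, bit26=0)
  nb ##..#: next=.  (t=7,i=9, bit25=0)
  nb ##...: next=#  (t=0,i=2, bit24=1)
  nb #.###: next=#  (t=2,i=4, bit23=1)
  nb #.##.: next=.  (t=5,i=1, bit22=0)
  nb #.#.#: next=#  (t=5,i=13, bit21=1)
  nb #.#..: next=#  (t=1,i=4, bit20=1)
  nb #..##: next=.  (t=4,i=6, bit19=0)
  nb #..#.: next=#  (t=1,i=1, bit18=1)
  nb #...#: next=.  (t=0,i=11, bit17=0)
  nb #....: next=.  (t=0,i=3, bit16=0)
  nb .####: next=.  (t=2,i=5, bit15=0)
  nb .###.: next=.  (t=0,i=0, bit14=0)
  nb .##.#: next=#  (t=3,i=2, bit13=1)
  nb .##..: next=#  (t=7,i=8, bit12=1)
  nb .#.##: next=.  (t=5,i=0, bit11=0)
  nb .#.#.: next=.  (t=1,i=3, bit10=0)
  nb .#..#: next=#  (t=1,i=0, bit9=1)
  nb .#...: next=.  (t=3,i=5, bit8=0)
  nb ..###: next=#  (t=0,i=7, bit7=1)
  nb ..##.: next=.  (t=3,i=1, bit6=0)
  nb ..#.#: next=#  (t=1,i=2, bit5=1)
  nb ..#..: next=#  (t=1,i=7, bit4=1)
  nb ...##: next=.  (t=0,i=6, bit3=0)
  nb ...#.: next=#  (t=4,i=1, bit2=1)
  nb ....#: next=.  (t=0,i=5, bit1=0)
  nb .....: next=#  (t=0,i=4, bit0=1)
  bits 01100001101101000011001010110101 = 1639199413

1639199413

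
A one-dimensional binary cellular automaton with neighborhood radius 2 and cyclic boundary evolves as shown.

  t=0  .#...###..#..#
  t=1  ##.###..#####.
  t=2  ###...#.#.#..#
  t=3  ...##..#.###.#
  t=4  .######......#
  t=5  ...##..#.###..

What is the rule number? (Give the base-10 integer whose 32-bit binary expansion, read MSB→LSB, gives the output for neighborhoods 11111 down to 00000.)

  #####|#  b31=1 t=1,i=10
  ####.|.  b30=0 t=1,i=11
  ###.#|.  b29=0 t=1,i=12
  ###..|.  b28=0 t=0,i=7
  ##.##|#  b27=1 t=1,i=2
  ##.#.|.  b26=0 t=3,i=12
  ##..#|#  b25=1 t=0,i=8
  ##...|#  b24=1 t=2,i=3
  #.###|.  b23=0 t=1,i=3
  #.##.|#  b22=1 t=1,i=0
  #.#.#|.  b21=0 t=2,i=8
  #.#..|#  b20=1 t=0,i=1
  #..##|.  b19=0 t=1,i=7
  #..#.|#  b18=1 t=0,i=9
  #...#|#  b17=1 t=0,i=3
  #....|.  b16=0 t=4,i=8
  .####|.  b15=0 t=1,i=9
  .###.|.  b14=0 t=0,i=6
  .##.#|#  b13=1 t=1,i=1
  .##..|#  b12=1 t=3,i=4
  .#.##|.  b11=0 t=3,i=8
  .#.#.|#  b10=1 t=0,i=0
  .#..#|#  b9=1 t=0,i=11
  .#...|.  b8=0 t=0,i=2
  ..###|#  b7=1 t=0,i=5
  ..##.|#  b6=1 t=3,i=3
  ..#.#|.  b5=0 t=0,i=13
  ..#..|#  b4=1 t=0,i=10
  ...##|#  b3=1 t=0,i=4
  ...#.|.  b2=0 t=2,i=5
  ....#|#  b1=1 t=4,i=11
  .....|#  b0=1 t=4,i=9
  bits 10001011010101100011011011011011 = 2337683163

2337683163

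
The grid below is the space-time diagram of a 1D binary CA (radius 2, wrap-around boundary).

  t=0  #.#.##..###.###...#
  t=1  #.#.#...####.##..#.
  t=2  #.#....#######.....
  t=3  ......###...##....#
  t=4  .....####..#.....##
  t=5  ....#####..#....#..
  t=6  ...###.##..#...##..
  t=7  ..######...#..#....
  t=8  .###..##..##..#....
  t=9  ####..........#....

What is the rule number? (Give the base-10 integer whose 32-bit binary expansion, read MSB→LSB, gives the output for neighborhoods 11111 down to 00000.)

2019614876

  nb #####: next=.  (t=2,i=9, bit31=0)
  nb ####.: next=#  (t=1,i=10, bit30=1)
  nb ###.#: next=#  (t=0,i=10, bit29=1)
  nb ###..: next=#  (t=0,i=14, bit28=1)
  nb ##.##: next=#  (t=0,i=11, bit27=1)
  nb ##.#.: next=.  (t=0,i=1, bit26=0)
  nb ##..#: next=.  (t=0,i=6, bit25=0)
  nb ##...: next=.  (t=0,i=15, bit24=0)
  nb #.###: next=.  (t=0,i=12, bit23=0)
  nb #.##.: next=#  (t=0,i=4, bit22=1)
  nb #.#.#: next=#  (t=0,i=2, bit21=1)
  nb #.#..: next=.  (t=1,i=4, bit20=0)
  nb #..##: next=.  (t=0,i=7, bit19=0)
  nb #..#.: next=.  (t=1,i=16, bit18=0)
  nb #...#: next=.  (t=0,i=16, bit17=0)
  nb #....: next=.  (t=2,i=4, bit16=0)
  nb .####: next=#  (t=1,i=9, bit15=1)
  nb .###.: next=#  (t=0,i=9, bit14=1)
  nb .##.#: next=#  (t=0,i=0, bit13=1)
  nb .##..: next=.  (t=0,i=5, bit12=0)
  nb .#.##: next=.  (t=0,i=3, bit11=0)
  nb .#.#.: next=.  (t=1,i=1, bit10=0)
  nb .#..#: next=.  (t=7,i=12, bit9=0)
  nb .#...: next=.  (t=1,i=5, bit8=0)
  nb ..###: next=#  (t=0,i=8, bit7=1)
  nb ..##.: next=.  (t=0,i=18, bit6=0)
  nb ..#.#: next=.  (t=1,i=17, bit5=0)
  nb ..#..: next=#  (t=3,i=18, bit4=1)
  nb ...##: next=#  (t=0,i=17, bit3=1)
  nb ...#.: next=#  (t=2,i=18, bit2=1)
  nb ....#: next=.  (t=2,i=5, bit1=0)
  nb .....: next=.  (t=2,i=16, bit0=0)
  bits 01111000011000001110000010011100 = 2019614876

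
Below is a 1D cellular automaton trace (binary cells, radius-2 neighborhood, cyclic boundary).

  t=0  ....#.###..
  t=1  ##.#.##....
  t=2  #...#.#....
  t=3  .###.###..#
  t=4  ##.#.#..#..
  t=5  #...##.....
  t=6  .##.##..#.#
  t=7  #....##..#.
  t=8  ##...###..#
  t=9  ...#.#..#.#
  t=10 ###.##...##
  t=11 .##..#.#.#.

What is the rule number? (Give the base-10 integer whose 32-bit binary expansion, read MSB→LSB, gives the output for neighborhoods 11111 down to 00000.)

  #####|.  b31=0 t=10,i=0
  ####.|#  b30=1 t=10,i=1
  ###.#|#  b29=1 t=3,i=3
  ###..|.  b28=0 t=0,i=8
  ##.##|.  b27=0 t=3,i=4
  ##.#.|.  b26=0 t=1,i=2
  ##..#|#  b25=1 t=3,i=8
  ##...|.  b24=0 t=0,i=9
  #.###|#  b23=1 t=0,i=6
  #.##.|.  b22=0 t=1,i=5
  #.#.#|.  b21=0 t=1,i=3
  #.#..|#  b20=1 t=2,i=6
  #..##|.  b19=0 t=4,i=10
  #..#.|.  b18=0 t=3,i=9
  #...#|#  b17=1 t=2,i=2
  #....|.  b16=0 t=0,i=10
  .####|.  b15=0 t=10,i=10
  .###.|.  b14=0 t=0,i=7
  .##.#|.  b13=0 t=1,i=1
  .##..|#  b12=1 t=1,i=6
  .#.##|#  b11=1 t=0,i=5
  .#.#.|#  b10=1 t=2,i=5
  .#..#|.  b9=0 t=4,i=6
  .#...|#  b8=1 t=2,i=1
  ..###|#  b7=1 t=8,i=5
  ..##.|#  b6=1 t=1,i=0
  ..#.#|.  b5=0 t=0,i=4
  ..#..|.  b4=0 t=2,i=0
  ...##|.  b3=0 t=1,i=10
  ...#.|#  b2=1 t=0,i=3
  ....#|.  b1=0 t=0,i=2
  .....|#  b0=1 t=0,i=0
  bits 01100010100100100001110111000101 = 1653743045

1653743045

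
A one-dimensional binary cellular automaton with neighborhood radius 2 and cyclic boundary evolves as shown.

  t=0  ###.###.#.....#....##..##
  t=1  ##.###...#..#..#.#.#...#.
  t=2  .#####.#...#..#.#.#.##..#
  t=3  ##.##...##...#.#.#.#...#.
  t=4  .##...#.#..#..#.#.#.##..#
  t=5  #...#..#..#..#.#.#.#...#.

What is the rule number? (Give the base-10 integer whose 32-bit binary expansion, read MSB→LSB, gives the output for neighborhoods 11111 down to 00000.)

3632688578

  nb #####: next=#  (t=0,i=0, bit31=1)
  nb ####.: next=#  (t=0,i=1, bit30=1)
  nb ###.#: next=.  (t=0,i=2, bit29=0)
  nb ###..: next=#  (t=1,i=5, bit28=1)
  nb ##.##: next=#  (t=0,i=3, bit27=1)
  nb ##.#.: next=.  (t=0,i=7, bit26=0)
  nb ##..#: next=.  (t=0,i=21, bit25=0)
  nb ##...: next=.  (t=1,i=6, bit24=0)
  nb #.###: next=#  (t=0,i=4, bit23=1)
  nb #.##.: next=.  (t=1,i=0, bit22=0)
  nb #.#.#: next=.  (t=1,i=17, bit21=0)
  nb #.#..: next=.  (t=0,i=8, bit20=0)
  nb #..##: next=.  (t=0,i=22, bit19=0)
  nb #..#.: next=#  (t=1,i=11, bit18=1)
  nb #...#: next=#  (t=1,i=7, bit17=1)
  nb #....: next=.  (t=0,i=10, bit16=0)
  nb .####: next=.  (t=0,i=24, bit15=0)
  nb .###.: next=#  (t=0,i=5, bit14=1)
  nb .##.#: next=#  (t=1,i=1, bit13=1)
  nb .##..: next=.  (t=0,i=20, bit12=0)
  nb .#.##: next=#  (t=1,i=24, bit11=1)
  nb .#.#.: next=#  (t=1,i=16, bit10=1)
  nb .#..#: next=.  (t=1,i=10, bit9=0)
  nb .#...: next=#  (t=0,i=9, bit8=1)
  nb ..###: next=#  (t=0,i=23, bit7=1)
  nb ..##.: next=#  (t=0,i=19, bit6=1)
  nb ..#.#: next=.  (t=1,i=15, bit5=0)
  nb ..#..: next=.  (t=0,i=14, bit4=0)
  nb ...##: next=.  (t=0,i=18, bit3=0)
  nb ...#.: next=.  (t=0,i=13, bit2=0)
  nb ....#: next=#  (t=0,i=12, bit1=1)
  nb .....: next=.  (t=0,i=11, bit0=0)
  bits 11011000100001100110110111000010 = 3632688578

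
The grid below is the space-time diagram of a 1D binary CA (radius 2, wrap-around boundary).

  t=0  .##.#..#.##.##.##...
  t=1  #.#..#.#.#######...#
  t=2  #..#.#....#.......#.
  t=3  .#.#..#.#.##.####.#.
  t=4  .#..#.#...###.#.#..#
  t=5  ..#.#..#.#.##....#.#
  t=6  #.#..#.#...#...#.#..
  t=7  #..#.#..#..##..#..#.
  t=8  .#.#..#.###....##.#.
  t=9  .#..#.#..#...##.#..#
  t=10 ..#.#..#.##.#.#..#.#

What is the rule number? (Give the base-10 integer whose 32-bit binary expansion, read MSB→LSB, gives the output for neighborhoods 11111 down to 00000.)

  nb #####: next=.  (t=1,i=11, bit31=0)
  nb ####.: next=.  (t=1,i=14, bit30=0)
  nb ###.#: next=#  (t=3,i=16, bit29=1)
  nb ###..: next=.  (t=1,i=15, bit28=0)
  nb ##.##: next=#  (t=0,i=11, bit27=1)
  nb ##.#.: next=.  (t=0,i=3, bit26=0)
  nb ##..#: next=.  (t=7,i=13, bit25=0)
  nb ##...: next=.  (t=0,i=17, bit24=0)
  nb #.###: next=.  (t=1,i=9, bit23=0)
  nb #.##.: next=#  (t=0,i=9, bit22=1)
  nb #.#.#: next=.  (t=1,i=7, bit21=0)
  nb #.#..: next=.  (t=0,i=4, bit20=0)
  nb #..##: next=#  (t=7,i=10, bit19=1)
  nb #..#.: next=.  (t=0,i=6, bit18=0)
  nb #...#: next=.  (t=1,i=17, bit17=0)
  nb #....: next=.  (t=0,i=18, bit16=0)
  nb .####: next=#  (t=1,i=10, bit15=1)
  nb .###.: next=#  (t=4,i=11, bit14=1)
  nb .##.#: next=#  (t=0,i=2, bit13=1)
  nb .##..: next=.  (t=0,i=16, bit12=0)
  nb .#.##: next=.  (t=0,i=8, bit11=0)
  nb .#.#.: next=.  (t=1,i=6, bit10=0)
  nb .#..#: next=#  (t=0,i=5, bit9=1)
  nb .#...: next=#  (t=2,i=6, bit8=1)
  nb ..###: next=.  (t=4,i=10, bit7=0)
  nb ..##.: next=.  (t=0,i=1, bit6=0)
  nb ..#.#: next=#  (t=0,i=7, bit5=1)
  nb ..#..: next=#  (t=2,i=10, bit4=1)
  nb ...##: next=#  (t=0,i=0, bit3=1)
  nb ...#.: next=.  (t=2,i=9, bit2=0)
  nb ....#: next=#  (t=0,i=19, bit1=1)
  nb .....: next=#  (t=2,i=13, bit0=1)
  bits 00101000010010001110001100111011 = 675865403

675865403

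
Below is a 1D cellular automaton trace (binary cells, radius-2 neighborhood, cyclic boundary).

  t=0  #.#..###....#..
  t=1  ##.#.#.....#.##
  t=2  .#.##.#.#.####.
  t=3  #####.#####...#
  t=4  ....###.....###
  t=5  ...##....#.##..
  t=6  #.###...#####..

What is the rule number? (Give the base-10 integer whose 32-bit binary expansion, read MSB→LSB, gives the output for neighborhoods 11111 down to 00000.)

  nb #####: next=.  (t=3,i=1, bit31=0)
  nb ####.: next=.  (t=1,i=0, bit30=0)
  nb ###.#: next=#  (t=1,i=1, bit29=1)
  nb ###..: next=.  (t=0,i=7, bit28=0)
  nb ##.##: next=#  (t=3,i=5, bit27=1)
  nb ##.#.: next=.  (t=1,i=2, bit26=0)
  nb ##..#: next=#  (t=2,i=14, bit25=1)
  nb ##...: next=.  (t=0,i=8, bit24=0)
  nb #.###: next=#  (t=1,i=13, bit23=1)
  nb #.##.: next=#  (t=2,i=3, bit22=1)
  nb #.#.#: next=#  (t=1,i=3, bit21=1)
  nb #.#..: next=.  (t=0,i=2, bit20=0)
  nb #..##: next=.  (t=0,i=4, bit19=0)
  nb #..#.: next=#  (t=0,i=14, bit18=1)
  nb #...#: next=#  (t=3,i=12, bit17=1)
  nb #....: next=.  (t=0,i=9, bit16=0)
  nb .####: next=.  (t=1,i=14, bit15=0)
  nb .###.: next=.  (t=0,i=6, bit14=0)
  nb .##.#: next=#  (t=2,i=4, bit13=1)
  nb .##..: next=#  (t=5,i=4, bit12=1)
  nb .#.##: next=#  (t=1,i=12, bit11=1)
  nb .#.#.: next=#  (t=0,i=1, bit10=1)
  nb .#..#: next=#  (t=0,i=3, bit9=1)
  nb .#...: next=#  (t=1,i=6, bit8=1)
  nb ..###: next=#  (t=0,i=5, bit7=1)
  nb ..##.: next=#  (t=5,i=3, bit6=1)
  nb ..#.#: next=#  (t=0,i=0, bit5=1)
  nb ..#..: next=.  (t=0,i=12, bit4=0)
  nb ...##: next=#  (t=3,i=13, bit3=1)
  nb ...#.: next=#  (t=0,i=11, bit2=1)
  nb ....#: next=.  (t=0,i=10, bit1=0)
  nb .....: next=#  (t=1,i=8, bit0=1)
  bits 00101010111001100011111111101101 = 719732717

719732717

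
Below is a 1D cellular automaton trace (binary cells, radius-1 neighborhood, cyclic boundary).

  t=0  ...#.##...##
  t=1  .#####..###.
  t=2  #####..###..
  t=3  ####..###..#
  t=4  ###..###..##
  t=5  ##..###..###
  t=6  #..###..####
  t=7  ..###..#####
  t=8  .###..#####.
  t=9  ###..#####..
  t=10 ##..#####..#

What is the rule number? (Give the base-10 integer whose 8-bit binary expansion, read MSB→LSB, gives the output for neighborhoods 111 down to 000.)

  nb ###: next=#  (t=1,i=2, bit7=1)
  nb ##.: next=.  (t=0,i=6, bit6=0)
  nb #.#: next=#  (t=0,i=4, bit5=1)
  nb #..: next=.  (t=0,i=0, bit4=0)
  nb .##: next=#  (t=0,i=5, bit3=1)
  nb .#.: next=#  (t=0,i=3, bit2=1)
  nb ..#: next=#  (t=0,i=2, bit1=1)
  nb ...: next=#  (t=0,i=1, bit0=1)
  bits 10101111 = 175

175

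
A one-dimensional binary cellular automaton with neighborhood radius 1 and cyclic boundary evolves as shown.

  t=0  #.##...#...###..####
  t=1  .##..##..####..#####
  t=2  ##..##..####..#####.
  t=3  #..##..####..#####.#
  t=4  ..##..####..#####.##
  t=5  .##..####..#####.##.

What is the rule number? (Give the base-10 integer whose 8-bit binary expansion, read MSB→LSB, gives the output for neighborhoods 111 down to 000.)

171

  [7] ### => #  t=0,i=12
  [6] ##. => .  t=0,i=0
  [5] #.# => #  t=0,i=1
  [4] #.. => .  t=0,i=4
  [3] .## => #  t=0,i=2
  [2] .#. => .  t=0,i=7
  [1] ..# => #  t=0,i=6
  [0] ... => #  t=0,i=5
  bits 10101011 = 171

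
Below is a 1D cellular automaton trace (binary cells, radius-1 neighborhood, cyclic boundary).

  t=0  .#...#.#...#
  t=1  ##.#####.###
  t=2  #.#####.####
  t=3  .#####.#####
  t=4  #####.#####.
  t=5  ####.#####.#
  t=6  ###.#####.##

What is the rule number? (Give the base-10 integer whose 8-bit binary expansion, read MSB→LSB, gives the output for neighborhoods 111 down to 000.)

175

  nb ###: next=#  (t=1,i=0, bit7=1)
  nb ##.: next=.  (t=1,i=1, bit6=0)
  nb #.#: next=#  (t=0,i=0, bit5=1)
  nb #..: next=.  (t=0,i=2, bit4=0)
  nb .##: next=#  (t=1,i=3, bit3=1)
  nb .#.: next=#  (t=0,i=1, bit2=1)
  nb ..#: next=#  (t=0,i=4, bit1=1)
  nb ...: next=#  (t=0,i=3, bit0=1)
  bits 10101111 = 175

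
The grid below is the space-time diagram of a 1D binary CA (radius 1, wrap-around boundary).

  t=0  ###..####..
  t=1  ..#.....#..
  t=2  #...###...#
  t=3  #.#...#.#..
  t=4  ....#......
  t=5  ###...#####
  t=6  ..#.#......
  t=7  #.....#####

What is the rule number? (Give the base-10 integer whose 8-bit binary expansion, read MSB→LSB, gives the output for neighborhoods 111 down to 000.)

  ### -> .   bit 7 = 0  t=0,i=1
  ##. -> #   bit 6 = 1  t=0,i=2
  #.# -> .   bit 5 = 0  t=3,i=1
  #.. -> .   bit 4 = 0  t=0,i=3
  .## -> .   bit 3 = 0  t=0,i=0
  .#. -> .   bit 2 = 0  t=1,i=2
  ..# -> .   bit 1 = 0  t=0,i=4
  ... -> #   bit 0 = 1  t=1,i=0
  bits 01000001 = 65

65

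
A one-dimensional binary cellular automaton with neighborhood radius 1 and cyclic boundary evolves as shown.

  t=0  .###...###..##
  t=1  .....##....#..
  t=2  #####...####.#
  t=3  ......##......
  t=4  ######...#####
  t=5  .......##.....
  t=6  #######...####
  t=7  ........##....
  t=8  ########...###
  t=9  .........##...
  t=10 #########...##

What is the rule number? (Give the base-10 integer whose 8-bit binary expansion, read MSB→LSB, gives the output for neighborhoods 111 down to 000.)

7

  [7] ### => .  t=0,i=2
  [6] ##. => .  t=0,i=3
  [5] #.# => .  t=0,i=0
  [4] #.. => .  t=0,i=4
  [3] .## => .  t=0,i=1
  [2] .#. => #  t=1,i=11
  [1] ..# => #  t=0,i=6
  [0] ... => #  t=0,i=5
  bits 00000111 = 7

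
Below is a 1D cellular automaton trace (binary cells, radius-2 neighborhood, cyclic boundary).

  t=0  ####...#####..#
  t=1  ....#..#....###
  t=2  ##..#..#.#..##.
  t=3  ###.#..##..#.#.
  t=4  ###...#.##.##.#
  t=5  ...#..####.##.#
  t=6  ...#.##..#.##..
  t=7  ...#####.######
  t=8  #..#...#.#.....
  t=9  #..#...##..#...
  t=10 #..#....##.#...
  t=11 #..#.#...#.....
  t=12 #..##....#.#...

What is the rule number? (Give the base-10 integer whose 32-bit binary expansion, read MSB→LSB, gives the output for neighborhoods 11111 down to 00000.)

600407216

  #####|.  b31=0 t=0,i=1
  ####.|.  b30=0 t=0,i=2
  ###.#|#  b29=1 t=3,i=2
  ###..|.  b28=0 t=0,i=3
  ##.##|.  b27=0 t=2,i=14
  ##.#.|.  b26=0 t=3,i=3
  ##..#|#  b25=1 t=0,i=12
  ##...|#  b24=1 t=0,i=4
  #.###|#  b23=1 t=3,i=0
  #.##.|#  b22=1 t=2,i=0
  #.#.#|.  b21=0 t=3,i=13
  #.#..|.  b20=0 t=2,i=9
  #..##|#  b19=1 t=0,i=13
  #..#.|.  b18=0 t=1,i=6
  #...#|.  b17=0 t=0,i=5
  #....|#  b16=1 t=1,i=1
  .####|.  b15=0 t=0,i=0
  .###.|#  b14=1 t=1,i=13
  .##.#|#  b13=1 t=2,i=13
  .##..|#  b12=1 t=2,i=1
  .#.##|#  b11=1 t=3,i=14
  .#.#.|#  b10=1 t=2,i=8
  .#..#|.  b9=0 t=1,i=5
  .#...|.  b8=0 t=1,i=8
  ..###|#  b7=1 t=0,i=7
  ..##.|.  b6=0 t=2,i=12
  ..#.#|#  b5=1 t=2,i=7
  ..#..|#  b4=1 t=1,i=4
  ...##|.  b3=0 t=0,i=6
  ...#.|.  b2=0 t=1,i=3
  ....#|.  b1=0 t=1,i=2
  .....|.  b0=0 t=6,i=0
  bits 00100011110010010111110010110000 = 600407216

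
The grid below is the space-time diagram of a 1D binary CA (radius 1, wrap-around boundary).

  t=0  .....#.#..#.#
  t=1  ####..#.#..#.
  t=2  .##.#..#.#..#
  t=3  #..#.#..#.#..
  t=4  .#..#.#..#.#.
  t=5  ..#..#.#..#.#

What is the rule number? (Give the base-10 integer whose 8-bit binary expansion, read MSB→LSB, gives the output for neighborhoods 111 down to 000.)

  [7] ### => #  t=1,i=1
  [6] ##. => .  t=1,i=3
  [5] #.# => #  t=0,i=6
  [4] #.. => #  t=0,i=0
  [3] .## => .  t=1,i=0
  [2] .#. => .  t=0,i=5
  [1] ..# => .  t=0,i=4
  [0] ... => #  t=0,i=1
  bits 10110001 = 177

177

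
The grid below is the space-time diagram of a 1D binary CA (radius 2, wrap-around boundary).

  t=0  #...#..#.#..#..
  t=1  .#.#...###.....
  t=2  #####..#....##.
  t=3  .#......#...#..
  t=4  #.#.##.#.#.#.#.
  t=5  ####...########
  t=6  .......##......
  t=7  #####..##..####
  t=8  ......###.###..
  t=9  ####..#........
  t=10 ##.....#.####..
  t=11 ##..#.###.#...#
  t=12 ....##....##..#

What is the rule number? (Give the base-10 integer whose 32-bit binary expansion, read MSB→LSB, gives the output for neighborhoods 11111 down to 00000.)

  ##### -> .   bit 31 = 0  t=2,i=2
  ####. -> .   bit 30 = 0  t=2,i=3
  ###.# -> .   bit 29 = 0  t=8,i=8
  ###.. -> .   bit 28 = 0  t=1,i=9
  ##.## -> .   bit 27 = 0  t=2,i=14
  ##.#. -> .   bit 26 = 0  t=4,i=6
  ##..# -> .   bit 25 = 0  t=2,i=5
  ##... -> .   bit 24 = 0  t=1,i=10
  #.### -> .   bit 23 = 0  t=2,i=0
  #.##. -> .   bit 22 = 0  t=4,i=4
  #.#.# -> #   bit 21 = 1  t=4,i=0
  #.#.. -> #   bit 20 = 1  t=0,i=9
  #..## -> #   bit 19 = 1  t=7,i=6
  #..#. -> .   bit 18 = 0  t=0,i=6
  #...# -> .   bit 17 = 0  t=0,i=2
  #.... -> .   bit 16 = 0  t=1,i=11
  .#### -> #   bit 15 = 1  t=2,i=1
  .###. -> .   bit 14 = 0  t=1,i=8
  .##.# -> .   bit 13 = 0  t=2,i=13
  .##.. -> #   bit 12 = 1  t=6,i=8
  .#.## -> #   bit 11 = 1  t=4,i=3
  .#.#. -> #   bit 10 = 1  t=0,i=8
  .#..# -> .   bit 9 = 0  t=0,i=5
  .#... -> #   bit 8 = 1  t=0,i=1
  ..### -> #   bit 7 = 1  t=1,i=7
  ..##. -> #   bit 6 = 1  t=2,i=12
  ..#.# -> #   bit 5 = 1  t=0,i=7
  ..#.. -> .   bit 4 = 0  t=0,i=0
  ...## -> .   bit 3 = 0  t=1,i=6
  ...#. -> #   bit 2 = 1  t=0,i=3
  ....# -> .   bit 1 = 0  t=1,i=14
  ..... -> #   bit 0 = 1  t=1,i=12
  bits 00000000001110001001110111100101 = 3710437

3710437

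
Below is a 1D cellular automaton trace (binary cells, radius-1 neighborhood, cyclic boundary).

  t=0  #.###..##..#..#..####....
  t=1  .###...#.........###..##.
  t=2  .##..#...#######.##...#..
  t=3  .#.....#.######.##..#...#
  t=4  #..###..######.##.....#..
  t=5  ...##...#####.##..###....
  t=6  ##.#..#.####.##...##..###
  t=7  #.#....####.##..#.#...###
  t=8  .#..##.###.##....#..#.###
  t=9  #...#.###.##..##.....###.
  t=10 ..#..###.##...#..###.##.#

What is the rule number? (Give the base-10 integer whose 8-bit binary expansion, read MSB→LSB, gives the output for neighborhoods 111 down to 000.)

169

  [7] ### => #  t=0,i=3
  [6] ##. => .  t=0,i=4
  [5] #.# => #  t=0,i=1
  [4] #.. => .  t=0,i=5
  [3] .## => #  t=0,i=2
  [2] .#. => .  t=0,i=0
  [1] ..# => .  t=0,i=6
  [0] ... => #  t=0,i=22
  bits 10101001 = 169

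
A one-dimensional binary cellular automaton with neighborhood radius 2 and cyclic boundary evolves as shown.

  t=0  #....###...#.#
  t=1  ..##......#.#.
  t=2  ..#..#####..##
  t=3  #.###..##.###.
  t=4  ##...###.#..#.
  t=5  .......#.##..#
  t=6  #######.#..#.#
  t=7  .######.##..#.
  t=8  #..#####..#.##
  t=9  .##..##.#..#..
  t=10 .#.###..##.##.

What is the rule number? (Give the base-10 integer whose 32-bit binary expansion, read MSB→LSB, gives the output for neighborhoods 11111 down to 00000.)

  ##### -> #   bit 31 = 1  t=2,i=7
  ####. -> #   bit 30 = 1  t=2,i=8
  ###.# -> #   bit 29 = 1  t=3,i=12
  ###.. -> .   bit 28 = 0  t=0,i=7
  ##.## -> #   bit 27 = 1  t=3,i=9
  ##.#. -> .   bit 26 = 0  t=3,i=13
  ##..# -> #   bit 25 = 1  t=2,i=0
  ##... -> .   bit 24 = 0  t=0,i=1
  #.### -> .   bit 23 = 0  t=3,i=2
  #.##. -> .   bit 22 = 0  t=0,i=13
  #.#.# -> #   bit 21 = 1  t=3,i=0
  #.#.. -> #   bit 20 = 1  t=1,i=12
  #..## -> #   bit 19 = 1  t=2,i=4
  #..#. -> .   bit 18 = 0  t=2,i=1
  #...# -> .   bit 17 = 0  t=0,i=9
  #.... -> #   bit 16 = 1  t=0,i=2
  .#### -> .   bit 15 = 0  t=2,i=6
  .###. -> .   bit 14 = 0  t=0,i=6
  .##.# -> .   bit 13 = 0  t=3,i=8
  .##.. -> .   bit 12 = 0  t=0,i=0
  .#.## -> #   bit 11 = 1  t=0,i=12
  .#.#. -> .   bit 10 = 0  t=1,i=11
  .#..# -> #   bit 9 = 1  t=2,i=3
  .#... -> #   bit 8 = 1  t=1,i=13
  ..### -> .   bit 7 = 0  t=0,i=5
  ..##. -> #   bit 6 = 1  t=1,i=2
  ..#.# -> .   bit 5 = 0  t=0,i=11
  ..#.. -> #   bit 4 = 1  t=2,i=2
  ...## -> .   bit 3 = 0  t=0,i=4
  ...#. -> #   bit 2 = 1  t=0,i=10
  ....# -> #   bit 1 = 1  t=0,i=3
  ..... -> #   bit 0 = 1  t=1,i=6
  bits 11101010001110010000101101010111 = 3929606999

3929606999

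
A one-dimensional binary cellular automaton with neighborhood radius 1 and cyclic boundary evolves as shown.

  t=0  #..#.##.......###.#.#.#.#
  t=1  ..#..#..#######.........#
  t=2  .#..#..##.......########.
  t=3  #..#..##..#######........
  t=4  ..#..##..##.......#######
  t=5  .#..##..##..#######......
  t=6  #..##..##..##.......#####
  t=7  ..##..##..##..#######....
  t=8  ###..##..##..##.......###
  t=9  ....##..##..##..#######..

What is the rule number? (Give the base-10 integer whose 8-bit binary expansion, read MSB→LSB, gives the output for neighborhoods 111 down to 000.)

  [7] ### => .  t=0,i=15
  [6] ##. => .  t=0,i=0
  [5] #.# => .  t=0,i=4
  [4] #.. => .  t=0,i=1
  [3] .## => #  t=0,i=5
  [2] .#. => .  t=0,i=3
  [1] ..# => #  t=0,i=2
  [0] ... => #  t=0,i=8
  bits 00001011 = 11

11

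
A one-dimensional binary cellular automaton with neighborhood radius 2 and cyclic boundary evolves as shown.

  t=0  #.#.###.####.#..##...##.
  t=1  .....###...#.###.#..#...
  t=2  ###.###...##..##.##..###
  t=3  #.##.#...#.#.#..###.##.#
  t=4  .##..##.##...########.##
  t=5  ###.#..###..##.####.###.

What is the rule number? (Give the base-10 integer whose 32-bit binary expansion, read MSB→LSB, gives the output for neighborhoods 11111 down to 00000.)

  ##### -> #   bit 31 = 1  t=2,i=0
  ####. -> .   bit 30 = 0  t=0,i=10
  ###.# -> #   bit 29 = 1  t=0,i=6
  ###.. -> .   bit 28 = 0  t=1,i=7
  ##.## -> #   bit 27 = 1  t=0,i=7
  ##.#. -> .   bit 26 = 0  t=0,i=12
  ##..# -> .   bit 25 = 0  t=2,i=12
  ##... -> .   bit 24 = 0  t=0,i=18
  #.### -> .   bit 23 = 0  t=0,i=4
  #.##. -> #   bit 22 = 1  t=2,i=17
  #.#.# -> .   bit 21 = 0  t=0,i=0
  #.#.. -> #   bit 20 = 1  t=0,i=13
  #..## -> #   bit 19 = 1  t=0,i=15
  #..#. -> .   bit 18 = 0  t=1,i=19
  #...# -> .   bit 17 = 0  t=0,i=19
  #.... -> #   bit 16 = 1  t=1,i=22
  .#### -> .   bit 15 = 0  t=0,i=9
  .###. -> #   bit 14 = 1  t=0,i=5
  .##.# -> .   bit 13 = 0  t=0,i=22
  .##.. -> #   bit 12 = 1  t=0,i=17
  .#.## -> .   bit 11 = 0  t=0,i=3
  .#.#. -> .   bit 10 = 0  t=0,i=1
  .#..# -> #   bit 9 = 1  t=0,i=14
  .#... -> #   bit 8 = 1  t=1,i=21
  ..### -> #   bit 7 = 1  t=1,i=5
  ..##. -> .   bit 6 = 0  t=0,i=16
  ..#.# -> #   bit 5 = 1  t=1,i=11
  ..#.. -> .   bit 4 = 0  t=1,i=20
  ...## -> #   bit 3 = 1  t=0,i=20
  ...#. -> #   bit 2 = 1  t=1,i=10
  ....# -> .   bit 1 = 0  t=1,i=3
  ..... -> #   bit 0 = 1  t=1,i=0
  bits 10101000010110010101001110101101 = 2824426413

2824426413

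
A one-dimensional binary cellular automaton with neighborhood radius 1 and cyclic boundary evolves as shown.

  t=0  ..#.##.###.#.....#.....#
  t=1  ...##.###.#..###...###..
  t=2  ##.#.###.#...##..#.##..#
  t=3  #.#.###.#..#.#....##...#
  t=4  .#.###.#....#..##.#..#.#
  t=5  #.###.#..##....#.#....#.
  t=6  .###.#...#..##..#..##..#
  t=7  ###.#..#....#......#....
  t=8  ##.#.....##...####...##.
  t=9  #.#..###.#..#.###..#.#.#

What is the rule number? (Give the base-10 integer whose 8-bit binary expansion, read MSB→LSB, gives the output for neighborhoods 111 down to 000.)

169

  ### -> #   bit 7 = 1  t=0,i=8
  ##. -> .   bit 6 = 0  t=0,i=5
  #.# -> #   bit 5 = 1  t=0,i=3
  #.. -> .   bit 4 = 0  t=0,i=0
  .## -> #   bit 3 = 1  t=0,i=4
  .#. -> .   bit 2 = 0  t=0,i=2
  ..# -> .   bit 1 = 0  t=0,i=1
  ... -> #   bit 0 = 1  t=0,i=13
  bits 10101001 = 169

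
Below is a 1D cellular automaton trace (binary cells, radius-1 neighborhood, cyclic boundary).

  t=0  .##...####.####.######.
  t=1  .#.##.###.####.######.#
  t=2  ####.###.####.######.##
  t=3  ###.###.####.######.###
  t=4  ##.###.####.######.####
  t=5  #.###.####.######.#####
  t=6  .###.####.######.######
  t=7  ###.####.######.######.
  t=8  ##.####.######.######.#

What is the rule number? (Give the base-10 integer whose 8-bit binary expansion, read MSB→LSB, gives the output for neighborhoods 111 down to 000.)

  ### -> #   bit 7 = 1  t=0,i=7
  ##. -> .   bit 6 = 0  t=0,i=2
  #.# -> #   bit 5 = 1  t=0,i=10
  #.. -> #   bit 4 = 1  t=0,i=3
  .## -> #   bit 3 = 1  t=0,i=1
  .#. -> #   bit 2 = 1  t=1,i=1
  ..# -> .   bit 1 = 0  t=0,i=0
  ... -> #   bit 0 = 1  t=0,i=4
  bits 10111101 = 189

189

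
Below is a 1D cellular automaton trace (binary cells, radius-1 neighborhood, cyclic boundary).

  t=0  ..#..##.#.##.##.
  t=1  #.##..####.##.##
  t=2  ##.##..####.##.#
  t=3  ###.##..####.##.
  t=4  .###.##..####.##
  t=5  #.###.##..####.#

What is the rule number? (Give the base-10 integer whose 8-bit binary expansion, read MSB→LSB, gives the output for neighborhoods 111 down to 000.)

245

  ###|#  b7=1 t=1,i=7
  ##.|#  b6=1 t=0,i=6
  #.#|#  b5=1 t=0,i=7
  #..|#  b4=1 t=0,i=3
  .##|.  b3=0 t=0,i=5
  .#.|#  b2=1 t=0,i=2
  ..#|.  b1=0 t=0,i=1
  ...|#  b0=1 t=0,i=0
  bits 11110101 = 245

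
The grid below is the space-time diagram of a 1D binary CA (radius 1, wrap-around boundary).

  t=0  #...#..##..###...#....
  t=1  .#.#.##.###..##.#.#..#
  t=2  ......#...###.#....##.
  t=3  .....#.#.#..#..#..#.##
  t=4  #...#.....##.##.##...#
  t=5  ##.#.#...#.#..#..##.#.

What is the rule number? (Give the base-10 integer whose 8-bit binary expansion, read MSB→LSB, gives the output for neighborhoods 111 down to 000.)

82

  ###|.  b7=0 t=0,i=12
  ##.|#  b6=1 t=0,i=8
  #.#|.  b5=0 t=1,i=0
  #..|#  b4=1 t=0,i=1
  .##|.  b3=0 t=0,i=7
  .#.|.  b2=0 t=0,i=0
  ..#|#  b1=1 t=0,i=3
  ...|.  b0=0 t=0,i=2
  bits 01010010 = 82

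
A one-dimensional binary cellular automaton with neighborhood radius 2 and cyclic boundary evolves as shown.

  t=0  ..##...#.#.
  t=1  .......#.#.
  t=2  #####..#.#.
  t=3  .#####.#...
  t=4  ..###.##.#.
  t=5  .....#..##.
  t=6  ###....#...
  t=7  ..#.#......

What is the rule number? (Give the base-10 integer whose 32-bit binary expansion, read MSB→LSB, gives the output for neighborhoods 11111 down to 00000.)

  nb #####: next=#  (t=2,i=2, bit31=1)
  nb ####.: next=#  (t=2,i=3, bit30=1)
  nb ###.#: next=.  (t=3,i=5, bit29=0)
  nb ###..: next=#  (t=2,i=4, bit28=1)
  nb ##.##: next=#  (t=4,i=5, bit27=1)
  nb ##.#.: next=#  (t=3,i=6, bit26=1)
  nb ##..#: next=#  (t=2,i=5, bit25=1)
  nb ##...: next=.  (t=0,i=4, bit24=0)
  nb #.###: next=.  (t=2,i=0, bit23=0)
  nb #.##.: next=.  (t=4,i=6, bit22=0)
  nb #.#.#: next=.  (t=2,i=9, bit21=0)
  nb #.#..: next=#  (t=0,i=9, bit20=1)
  nb #..##: next=#  (t=5,i=7, bit19=1)
  nb #..#.: next=.  (t=2,i=6, bit18=0)
  nb #...#: next=.  (t=0,i=0, bit17=0)
  nb #....: next=#  (t=1,i=0, bit16=1)
  nb .####: next=#  (t=2,i=1, bit15=1)
  nb .###.: next=.  (t=4,i=3, bit14=0)
  nb .##.#: next=.  (t=4,i=7, bit13=0)
  nb .##..: next=.  (t=0,i=3, bit12=0)
  nb .#.##: next=.  (t=2,i=10, bit11=0)
  nb .#.#.: next=.  (t=0,i=8, bit10=0)
  nb .#..#: next=.  (t=5,i=6, bit9=0)
  nb .#...: next=.  (t=0,i=10, bit8=0)
  nb ..###: next=.  (t=3,i=1, bit7=0)
  nb ..##.: next=.  (t=0,i=2, bit6=0)
  nb ..#.#: next=#  (t=0,i=7, bit5=1)
  nb ..#..: next=.  (t=5,i=5, bit4=0)
  nb ...##: next=.  (t=0,i=1, bit3=0)
  nb ...#.: next=.  (t=0,i=6, bit2=0)
  nb ....#: next=.  (t=1,i=5, bit1=0)
  nb .....: next=#  (t=1,i=1, bit0=1)
  bits 11011110000110011000000000100001 = 3726213153

3726213153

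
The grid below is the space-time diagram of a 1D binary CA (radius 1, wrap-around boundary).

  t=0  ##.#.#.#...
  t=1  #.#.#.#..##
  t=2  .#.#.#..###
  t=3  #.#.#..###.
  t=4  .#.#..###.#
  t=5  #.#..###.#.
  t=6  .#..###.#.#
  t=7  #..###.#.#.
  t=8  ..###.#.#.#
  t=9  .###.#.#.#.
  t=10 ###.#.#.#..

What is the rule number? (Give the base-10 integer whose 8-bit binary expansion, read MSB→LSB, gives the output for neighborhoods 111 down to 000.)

  ###|#  b7=1 t=1,i=10
  ##.|.  b6=0 t=0,i=1
  #.#|#  b5=1 t=0,i=2
  #..|.  b4=0 t=0,i=8
  .##|#  b3=1 t=0,i=0
  .#.|.  b2=0 t=0,i=3
  ..#|#  b1=1 t=0,i=10
  ...|#  b0=1 t=0,i=9
  bits 10101011 = 171

171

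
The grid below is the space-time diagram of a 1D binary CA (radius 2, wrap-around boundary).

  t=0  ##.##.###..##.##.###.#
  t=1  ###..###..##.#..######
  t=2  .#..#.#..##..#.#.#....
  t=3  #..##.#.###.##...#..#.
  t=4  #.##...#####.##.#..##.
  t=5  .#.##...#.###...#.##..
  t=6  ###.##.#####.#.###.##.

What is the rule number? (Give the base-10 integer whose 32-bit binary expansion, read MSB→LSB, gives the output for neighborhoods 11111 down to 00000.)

1771886693

  #####|.  b31=0 t=1,i=0
  ####.|#  b30=1 t=1,i=1
  ###.#|#  b29=1 t=0,i=1
  ###..|.  b28=0 t=0,i=8
  ##.##|#  b27=1 t=0,i=2
  ##.#.|.  b26=0 t=1,i=12
  ##..#|.  b25=0 t=0,i=9
  ##...|#  b24=1 t=3,i=14
  #.###|#  b23=1 t=0,i=6
  #.##.|.  b22=0 t=0,i=3
  #.#.#|.  b21=0 t=2,i=15
  #.#..|#  b20=1 t=1,i=13
  #..##|#  b19=1 t=0,i=10
  #..#.|#  b18=1 t=2,i=3
  #...#|.  b17=0 t=3,i=15
  #....|.  b16=0 t=2,i=19
  .####|#  b15=1 t=1,i=17
  .###.|#  b14=1 t=0,i=0
  .##.#|.  b13=0 t=0,i=4
  .##..|#  b12=1 t=2,i=10
  .#.##|#  b11=1 t=3,i=7
  .#.#.|.  b10=0 t=2,i=5
  .#..#|.  b9=0 t=1,i=14
  .#...|.  b8=0 t=2,i=18
  ..###|.  b7=0 t=1,i=5
  ..##.|#  b6=1 t=0,i=11
  ..#.#|#  b5=1 t=2,i=4
  ..#..|.  b4=0 t=2,i=1
  ...##|.  b3=0 t=4,i=6
  ...#.|#  b2=1 t=2,i=0
  ....#|.  b1=0 t=2,i=21
  .....|#  b0=1 t=2,i=20
  bits 01101001100111001101100001100101 = 1771886693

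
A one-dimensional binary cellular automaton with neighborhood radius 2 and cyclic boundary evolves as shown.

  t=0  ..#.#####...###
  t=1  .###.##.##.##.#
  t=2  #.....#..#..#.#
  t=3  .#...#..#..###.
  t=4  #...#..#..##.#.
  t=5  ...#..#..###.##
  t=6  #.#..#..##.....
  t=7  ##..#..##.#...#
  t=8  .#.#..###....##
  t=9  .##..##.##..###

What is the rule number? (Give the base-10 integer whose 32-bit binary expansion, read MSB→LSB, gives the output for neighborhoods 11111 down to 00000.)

  #####|#  b31=1 t=0,i=6
  ####.|.  b30=0 t=0,i=7
  ###.#|.  b29=0 t=1,i=3
  ###..|#  b28=1 t=0,i=8
  ##.##|.  b27=0 t=1,i=4
  ##.#.|.  b26=0 t=1,i=13
  ##..#|.  b25=0 t=0,i=0
  ##...|#  b24=1 t=0,i=9
  #.###|.  b23=0 t=0,i=4
  #.##.|.  b22=0 t=1,i=5
  #.#.#|#  b21=1 t=1,i=14
  #.#..|.  b20=0 t=4,i=0
  #..##|#  b19=1 t=3,i=10
  #..#.|#  b18=1 t=0,i=1
  #...#|.  b17=0 t=0,i=10
  #....|.  b16=0 t=2,i=2
  .####|#  b15=1 t=0,i=5
  .###.|.  b14=0 t=0,i=13
  .##.#|#  b13=1 t=1,i=6
  .##..|.  b12=0 t=2,i=0
  .#.##|#  b11=1 t=0,i=3
  .#.#.|#  b10=1 t=4,i=14
  .#..#|.  b9=0 t=2,i=7
  .#...|.  b8=0 t=3,i=2
  ..###|#  b7=1 t=0,i=12
  ..##.|#  b6=1 t=4,i=10
  ..#.#|#  b5=1 t=0,i=2
  ..#..|.  b4=0 t=2,i=6
  ...##|#  b3=1 t=0,i=11
  ...#.|#  b2=1 t=2,i=5
  ....#|.  b1=0 t=2,i=4
  .....|.  b0=0 t=2,i=3
  bits 10010001001011001010110011101100 = 2435624172

2435624172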